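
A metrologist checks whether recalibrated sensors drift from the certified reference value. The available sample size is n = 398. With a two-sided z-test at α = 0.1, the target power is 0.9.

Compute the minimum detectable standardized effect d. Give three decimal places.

Required noncentrality: δ = z_{0.05} + z_{0.10} = 1.645 + 1.282 = 2.926.
(The second rejection-region term Φ(−δ − z_{α/2}) is negligible and dropped.)
δ = d·√n ⇒ d = δ/√n = 2.926/√398 = 0.1467.

d ≈ 0.147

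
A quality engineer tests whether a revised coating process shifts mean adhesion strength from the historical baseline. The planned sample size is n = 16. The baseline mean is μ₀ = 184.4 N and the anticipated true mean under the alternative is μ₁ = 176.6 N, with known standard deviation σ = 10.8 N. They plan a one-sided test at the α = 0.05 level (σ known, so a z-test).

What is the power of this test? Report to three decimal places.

Standardized effect: d = |μ₁ − μ₀| / σ = |176.6 − 184.4| / 10.8 = 0.7222
Noncentrality parameter: δ = d·√n = 0.7222 × √16 = 2.8889
Critical value for a one-sided test at α = 0.05: z_α = 1.645.
Power = Φ(δ − 1.645) = Φ(1.244) = 0.8933.

Power ≈ 0.893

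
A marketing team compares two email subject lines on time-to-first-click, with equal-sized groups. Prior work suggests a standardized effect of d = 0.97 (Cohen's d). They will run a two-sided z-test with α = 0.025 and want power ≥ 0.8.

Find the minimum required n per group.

n = 21 per group

For power 0.8 need Φ(δ − z_{0.0125}) = 0.8, so δ = z_{0.0125} + z_{0.20} = 2.241 + 0.842 = 3.083.
(The Φ(−δ − z_{α/2}) term is vanishingly small for δ > 0 and is dropped in the standard sample-size formula.)
δ = d·√(n/2) ⇒ n = 2(δ/d)² = 2 × (3.083 / 0.97)² = 20.20.
Rounding up, n = 21 per group.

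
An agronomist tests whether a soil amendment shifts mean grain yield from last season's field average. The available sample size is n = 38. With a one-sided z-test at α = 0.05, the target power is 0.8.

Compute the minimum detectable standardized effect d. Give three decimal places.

Need Φ(δ − 1.645) = 0.8, so δ = 1.645 + 0.842 = 2.486.
δ = d·√n ⇒ d = δ/√n = 2.486/√38 = 0.4034.

d ≈ 0.403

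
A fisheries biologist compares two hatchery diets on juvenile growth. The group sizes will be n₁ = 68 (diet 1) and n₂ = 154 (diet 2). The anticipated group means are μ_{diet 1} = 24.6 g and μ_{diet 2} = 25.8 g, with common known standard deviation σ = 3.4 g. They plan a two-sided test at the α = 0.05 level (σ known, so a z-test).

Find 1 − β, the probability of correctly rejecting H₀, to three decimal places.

Power ≈ 0.679

Standardized effect: d = |μ_{diet 1} − μ_{diet 2}| / σ = |24.6 − 25.8| / 3.4 = 0.3529
Noncentrality parameter: δ = d / √(1/n₁ + 1/n₂) = 0.3529 / √(1/68 + 1/154) = 2.4240
Two-sided α = 0.05 → critical value z_{0.025} = 1.960.
Power = Φ(δ − 1.960) + Φ(−δ − 1.960) = Φ(0.464) + Φ(-4.384) = 0.6787 + 0.0000 = 0.6787.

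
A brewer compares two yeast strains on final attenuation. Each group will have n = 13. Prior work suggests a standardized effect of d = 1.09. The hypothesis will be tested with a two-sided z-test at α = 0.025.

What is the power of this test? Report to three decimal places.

Noncentrality parameter: δ = d·√(n/2) = 1.09 × √(13/2) = 2.7790
Critical value for a two-sided test at α = 0.025: z_{α/2} = 2.241.
Power = Φ(δ − 2.241) + Φ(−δ − 2.241) = Φ(0.538) + Φ(-5.020) = 0.7046 + 0.0000 = 0.7046.

Power ≈ 0.705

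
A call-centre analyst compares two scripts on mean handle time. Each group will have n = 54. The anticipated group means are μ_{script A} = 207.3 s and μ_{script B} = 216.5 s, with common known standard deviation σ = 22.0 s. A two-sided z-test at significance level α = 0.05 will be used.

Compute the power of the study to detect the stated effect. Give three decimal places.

Standardized effect: d = |μ_{script A} − μ_{script B}| / σ = |207.3 − 216.5| / 22.0 = 0.4182
Noncentrality parameter: δ = d·√(n/2) = 0.4182 × √(54/2) = 2.1729
Two-sided α = 0.05 → critical value z_{0.025} = 1.960.
Power = Φ(δ − 1.960) + Φ(−δ − 1.960) = Φ(0.213) + Φ(-4.133) = 0.5843 + 0.0000 = 0.5843.

Power ≈ 0.584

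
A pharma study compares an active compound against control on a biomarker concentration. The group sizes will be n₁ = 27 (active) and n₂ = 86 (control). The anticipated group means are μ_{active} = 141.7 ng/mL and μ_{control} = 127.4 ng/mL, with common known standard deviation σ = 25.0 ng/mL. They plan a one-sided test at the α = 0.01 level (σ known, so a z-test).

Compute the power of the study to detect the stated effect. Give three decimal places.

Standardized effect: d = |μ_{active} − μ_{control}| / σ = |141.7 − 127.4| / 25.0 = 0.5720
Noncentrality parameter: δ = d / √(1/n₁ + 1/n₂) = 0.5720 / √(1/27 + 1/86) = 2.5929
One-sided α = 0.01 → critical value z_{0.01} = 2.326.
Power = Φ(δ − 2.326) = Φ(0.267) = 0.6051.

Power ≈ 0.605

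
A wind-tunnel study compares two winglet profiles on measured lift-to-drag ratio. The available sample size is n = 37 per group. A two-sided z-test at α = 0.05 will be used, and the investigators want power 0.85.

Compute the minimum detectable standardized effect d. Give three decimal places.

Required noncentrality: δ = z_{0.025} + z_{0.15} = 1.960 + 1.036 = 2.996.
(Lower-tail contribution to power is negligible for δ > 0.)
δ = d·√(n/2) ⇒ d = δ/√(n/2) = 2.996/√(37/2) = 0.6966.

d ≈ 0.697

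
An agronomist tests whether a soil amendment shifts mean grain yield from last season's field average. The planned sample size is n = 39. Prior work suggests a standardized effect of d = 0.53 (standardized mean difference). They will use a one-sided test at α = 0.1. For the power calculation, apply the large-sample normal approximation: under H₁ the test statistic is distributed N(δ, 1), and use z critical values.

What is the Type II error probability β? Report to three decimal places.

β ≈ 0.021

Noncentrality parameter: δ = d·√n = 0.53 × √39 = 3.3098
Critical value for a one-sided test at α = 0.1: z_α = 1.282.
Power = P(Z > 1.282 − δ) = Φ(2.028) = 0.9787.
Type II error: β = 1 − power = 1 − 0.9787 = 0.0213.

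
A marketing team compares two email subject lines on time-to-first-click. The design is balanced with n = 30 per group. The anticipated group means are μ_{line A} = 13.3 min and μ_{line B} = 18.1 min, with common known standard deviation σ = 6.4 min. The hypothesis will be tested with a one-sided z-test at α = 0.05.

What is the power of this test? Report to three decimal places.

Power ≈ 0.896

Standardized effect: d = |μ_{line A} − μ_{line B}| / σ = |13.3 − 18.1| / 6.4 = 0.7500
Noncentrality parameter: δ = d·√(n/2) = 0.7500 × √(30/2) = 2.9047
Critical value for a one-sided test at α = 0.05: z_α = 1.645.
Power = Φ(δ − 1.645) = Φ(1.260) = 0.8961.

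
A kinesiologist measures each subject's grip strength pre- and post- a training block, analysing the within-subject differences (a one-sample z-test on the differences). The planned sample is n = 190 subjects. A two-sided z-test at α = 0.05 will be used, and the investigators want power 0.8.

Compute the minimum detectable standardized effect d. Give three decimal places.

d ≈ 0.203

Need Φ(δ − 1.960) = 0.8, so δ = 1.960 + 0.842 = 2.802.
(The second rejection-region term Φ(−δ − z_{α/2}) is negligible and dropped.)
δ = d·√n ⇒ d = δ/√n = 2.802/√190 = 0.2032.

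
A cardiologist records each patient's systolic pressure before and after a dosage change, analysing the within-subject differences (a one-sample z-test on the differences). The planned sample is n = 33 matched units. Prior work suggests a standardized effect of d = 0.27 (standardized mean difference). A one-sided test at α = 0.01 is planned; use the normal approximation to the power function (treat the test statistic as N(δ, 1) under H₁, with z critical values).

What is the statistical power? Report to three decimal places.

Power ≈ 0.219

Noncentrality parameter: δ = d·√n = 0.27 × √33 = 1.5510
Critical value for a one-sided test at α = 0.01: z_α = 2.326.
Power = Φ(δ − 2.326) = Φ(-0.775) = 0.2191.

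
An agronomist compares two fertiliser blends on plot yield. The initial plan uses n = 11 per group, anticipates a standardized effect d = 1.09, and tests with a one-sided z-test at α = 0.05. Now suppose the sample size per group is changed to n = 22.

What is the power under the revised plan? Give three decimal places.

With n = 22 per group: δ = d·√(n/2) = 1.09 × √(22/2) = 3.6151. Critical value z_{0.05} = 1.645.
Revised power = P(Z > 1.645 − δ) = Φ(1.970) = 0.9756.

Power ≈ 0.976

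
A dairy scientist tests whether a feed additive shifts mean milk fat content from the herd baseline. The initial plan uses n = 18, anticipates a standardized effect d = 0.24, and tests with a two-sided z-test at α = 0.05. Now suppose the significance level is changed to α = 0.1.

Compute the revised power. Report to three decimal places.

δ = d·√n = 0.24 × √18 = 1.0182 (unchanged). New critical value: z_{0.05} = 1.645.
Revised power = Φ(δ − 1.645) + Φ(−δ − 1.645) = Φ(-0.627) + Φ(-2.663) = 0.2655 + 0.0039 = 0.2693.

Power ≈ 0.269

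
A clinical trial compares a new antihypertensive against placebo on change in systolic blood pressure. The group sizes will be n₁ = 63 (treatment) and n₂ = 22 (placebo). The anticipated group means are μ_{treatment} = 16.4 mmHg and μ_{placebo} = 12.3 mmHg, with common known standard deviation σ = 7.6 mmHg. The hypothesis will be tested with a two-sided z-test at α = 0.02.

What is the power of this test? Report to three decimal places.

Power ≈ 0.441

Standardized effect: d = |μ_{treatment} − μ_{placebo}| / σ = |16.4 − 12.3| / 7.6 = 0.5395
Noncentrality parameter: δ = d / √(1/n₁ + 1/n₂) = 0.5395 / √(1/63 + 1/22) = 2.1784
Critical value for a two-sided test at α = 0.02: z_{α/2} = 2.326.
Power = Φ(δ − 2.326) + Φ(−δ − 2.326) = Φ(-0.148) + Φ(-4.505) = 0.4412 + 0.0000 = 0.4412.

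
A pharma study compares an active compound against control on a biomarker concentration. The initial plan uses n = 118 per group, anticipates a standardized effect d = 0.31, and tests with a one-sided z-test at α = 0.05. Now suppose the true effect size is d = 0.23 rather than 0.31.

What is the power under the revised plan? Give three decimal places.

Power ≈ 0.548

With d = 0.23: δ = d·√(n/2) = 0.23 × √(118/2) = 1.7667. Critical value z_{0.05} = 1.645.
Revised power = P(Z > 1.645 − δ) = Φ(0.122) = 0.5485.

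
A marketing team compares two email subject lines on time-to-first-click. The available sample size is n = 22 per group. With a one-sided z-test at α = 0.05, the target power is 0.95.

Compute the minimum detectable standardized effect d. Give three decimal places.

d ≈ 0.992

Need Φ(δ − 1.645) = 0.95, so δ = 1.645 + 1.645 = 3.290.
δ = d·√(n/2) ⇒ d = δ/√(n/2) = 3.290/√(22/2) = 0.9919.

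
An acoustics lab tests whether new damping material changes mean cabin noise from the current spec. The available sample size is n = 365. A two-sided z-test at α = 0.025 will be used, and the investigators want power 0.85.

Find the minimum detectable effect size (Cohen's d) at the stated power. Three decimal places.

Need Φ(δ − 2.241) = 0.85, so δ = 2.241 + 1.036 = 3.278.
(Lower-tail contribution to power is negligible for δ > 0.)
δ = d·√n ⇒ d = δ/√n = 3.278/√365 = 0.1716.

d ≈ 0.172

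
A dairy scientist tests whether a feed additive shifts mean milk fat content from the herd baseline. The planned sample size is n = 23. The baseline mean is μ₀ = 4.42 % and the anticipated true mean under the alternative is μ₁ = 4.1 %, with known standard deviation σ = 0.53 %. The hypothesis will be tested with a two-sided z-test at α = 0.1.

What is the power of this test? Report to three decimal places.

Standardized effect: d = |μ₁ − μ₀| / σ = |4.1 − 4.42| / 0.53 = 0.6038
Noncentrality parameter: λ = d·√n = 0.6038 × √23 = 2.8956
Critical value for a two-sided test at α = 0.1: z_{α/2} = 1.645.
Power = Φ(λ − 1.645) + Φ(−λ − 1.645) = Φ(1.251) + Φ(-4.540) = 0.8945 + 0.0000 = 0.8945.

Power ≈ 0.894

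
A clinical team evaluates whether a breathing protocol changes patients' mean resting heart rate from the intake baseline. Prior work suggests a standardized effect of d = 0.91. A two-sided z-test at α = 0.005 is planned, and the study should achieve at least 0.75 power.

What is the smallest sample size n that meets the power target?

For power 0.75 need Φ(δ − z_{0.0025}) = 0.75, so δ = z_{0.0025} + z_{0.25} = 2.807 + 0.674 = 3.482.
(For δ > 0 the lower-tail rejection region contributes negligibly to power, so the one-term inversion is standard.)
δ = d·√n ⇒ n = (δ/d)² = (3.482 / 0.91)² = 14.64.
Round up to the next whole unit.

n = 15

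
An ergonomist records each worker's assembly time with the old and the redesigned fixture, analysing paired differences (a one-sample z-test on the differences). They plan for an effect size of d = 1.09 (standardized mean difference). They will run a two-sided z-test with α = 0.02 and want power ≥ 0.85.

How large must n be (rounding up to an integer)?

For power 0.85 need Φ(δ − z_{0.01}) = 0.85, so δ = z_{0.01} + z_{0.15} = 2.326 + 1.036 = 3.363.
(The Φ(−δ − z_{α/2}) term is vanishingly small for δ > 0 and is dropped in the standard sample-size formula.)
δ = d·√n ⇒ n = (δ/d)² = (3.363 / 1.09)² = 9.52.
Round up to the next whole unit.

n = 10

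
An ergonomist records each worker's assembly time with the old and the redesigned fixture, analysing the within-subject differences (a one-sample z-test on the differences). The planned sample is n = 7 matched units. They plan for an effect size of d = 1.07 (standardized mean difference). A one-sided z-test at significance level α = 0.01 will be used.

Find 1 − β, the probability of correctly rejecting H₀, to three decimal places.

Power ≈ 0.693

Noncentrality parameter: δ = d·√n = 1.07 × √7 = 2.8310
One-sided α = 0.01 → critical value z_{0.01} = 2.326.
Power = P(Z > 2.326 − δ) = Φ(0.505) = 0.6931.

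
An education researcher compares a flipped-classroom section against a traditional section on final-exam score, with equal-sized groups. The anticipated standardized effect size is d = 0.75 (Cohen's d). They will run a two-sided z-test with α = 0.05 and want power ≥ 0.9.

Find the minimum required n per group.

For power 0.9 need Φ(δ − z_{0.025}) = 0.9, so δ = z_{0.025} + z_{0.10} = 1.960 + 1.282 = 3.242.
(For δ > 0 the lower-tail rejection region contributes negligibly to power, so the one-term inversion is standard.)
δ = d·√(n/2) ⇒ n = 2(δ/d)² = 2 × (3.242 / 0.75)² = 37.36.
Round up to the next whole unit.

n = 38 per group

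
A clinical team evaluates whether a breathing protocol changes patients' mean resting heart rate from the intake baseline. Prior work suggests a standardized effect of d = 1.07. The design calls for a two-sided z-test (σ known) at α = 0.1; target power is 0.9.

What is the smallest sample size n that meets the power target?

For power 0.9 need Φ(δ − z_{0.05}) = 0.9, so δ = z_{0.05} + z_{0.10} = 1.645 + 1.282 = 2.926.
(The Φ(−δ − z_{α/2}) term is vanishingly small for δ > 0 and is dropped in the standard sample-size formula.)
δ = d·√n ⇒ n = (δ/d)² = (2.926 / 1.07)² = 7.48.
Rounding up, n = 8.

n = 8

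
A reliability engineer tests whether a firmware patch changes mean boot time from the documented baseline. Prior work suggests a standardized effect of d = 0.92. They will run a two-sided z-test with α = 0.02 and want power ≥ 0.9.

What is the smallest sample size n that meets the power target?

n = 16

For power 0.9 need Φ(δ − z_{0.01}) = 0.9, so δ = z_{0.01} + z_{0.10} = 2.326 + 1.282 = 3.608.
(The Φ(−δ − z_{α/2}) term is vanishingly small for δ > 0 and is dropped in the standard sample-size formula.)
δ = d·√n ⇒ n = (δ/d)² = (3.608 / 0.92)² = 15.38.
Round up to the next whole unit.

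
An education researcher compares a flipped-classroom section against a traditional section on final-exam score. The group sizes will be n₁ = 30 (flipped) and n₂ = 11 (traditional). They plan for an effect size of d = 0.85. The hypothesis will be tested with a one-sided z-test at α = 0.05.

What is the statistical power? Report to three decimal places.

Noncentrality parameter: λ = d / √(1/n₁ + 1/n₂) = 0.85 / √(1/30 + 1/11) = 2.4115
One-sided α = 0.05 → critical value z_{0.05} = 1.645.
Power = Φ(λ − 1.645) = Φ(0.767) = 0.7783.

Power ≈ 0.778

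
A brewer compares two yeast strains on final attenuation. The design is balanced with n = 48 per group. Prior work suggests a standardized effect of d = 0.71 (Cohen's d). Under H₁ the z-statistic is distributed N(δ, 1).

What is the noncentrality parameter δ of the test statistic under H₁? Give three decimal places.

δ ≈ 3.478

The noncentrality parameter scales effect size by the design's sample-size factor: δ = d·√(n/2) = 0.71 × √(48/2) = 3.4783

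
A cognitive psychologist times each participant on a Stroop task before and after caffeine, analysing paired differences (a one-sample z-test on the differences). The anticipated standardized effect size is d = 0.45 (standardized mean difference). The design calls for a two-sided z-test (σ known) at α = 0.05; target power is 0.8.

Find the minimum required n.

For power 0.8 need Φ(δ − z_{0.025}) = 0.8, so δ = z_{0.025} + z_{0.20} = 1.960 + 0.842 = 2.802.
(The Φ(−δ − z_{α/2}) term is vanishingly small for δ > 0 and is dropped in the standard sample-size formula.)
δ = d·√n ⇒ n = (δ/d)² = (2.802 / 0.45)² = 38.76.
Rounding up, n = 39.

n = 39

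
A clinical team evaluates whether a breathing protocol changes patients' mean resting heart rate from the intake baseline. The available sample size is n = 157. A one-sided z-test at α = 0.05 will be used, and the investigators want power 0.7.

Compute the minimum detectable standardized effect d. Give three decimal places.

Need Φ(δ − 1.645) = 0.7, so δ = 1.645 + 0.524 = 2.169.
δ = d·√n ⇒ d = δ/√n = 2.169/√157 = 0.1731.

d ≈ 0.173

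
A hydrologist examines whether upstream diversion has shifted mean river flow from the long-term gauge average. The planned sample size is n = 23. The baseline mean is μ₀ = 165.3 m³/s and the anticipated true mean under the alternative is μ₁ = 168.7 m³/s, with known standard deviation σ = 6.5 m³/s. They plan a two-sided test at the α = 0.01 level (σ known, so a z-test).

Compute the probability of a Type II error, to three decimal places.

β ≈ 0.527

Standardized effect: d = |μ₁ − μ₀| / σ = |168.7 − 165.3| / 6.5 = 0.5231
Noncentrality parameter: δ = d·√n = 0.5231 × √23 = 2.5086
Critical value for a two-sided test at α = 0.01: z_{α/2} = 2.576.
Power = Φ(δ − 2.576) + Φ(−δ − 2.576) = Φ(-0.067) + Φ(-5.084) = 0.4732 + 0.0000 = 0.4732.
Type II error: β = 1 − power = 1 − 0.4732 = 0.5268.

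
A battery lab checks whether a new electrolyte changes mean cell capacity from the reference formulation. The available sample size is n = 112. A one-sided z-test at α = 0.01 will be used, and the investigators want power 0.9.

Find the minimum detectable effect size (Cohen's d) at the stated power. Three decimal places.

d ≈ 0.341

Required noncentrality: δ = z_{0.01} + z_{0.10} = 2.326 + 1.282 = 3.608.
δ = d·√n ⇒ d = δ/√n = 3.608/√112 = 0.3409.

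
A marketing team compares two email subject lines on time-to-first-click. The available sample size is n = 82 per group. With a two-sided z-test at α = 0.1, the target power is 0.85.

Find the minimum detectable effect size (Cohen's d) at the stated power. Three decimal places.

Required noncentrality: δ = z_{0.05} + z_{0.15} = 1.645 + 1.036 = 2.681.
(Lower-tail contribution to power is negligible for δ > 0.)
δ = d·√(n/2) ⇒ d = δ/√(n/2) = 2.681/√(82/2) = 0.4187.

d ≈ 0.419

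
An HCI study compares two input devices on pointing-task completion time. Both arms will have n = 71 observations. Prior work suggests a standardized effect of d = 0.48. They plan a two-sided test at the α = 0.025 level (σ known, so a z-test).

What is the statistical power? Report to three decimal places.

Power ≈ 0.732

Noncentrality parameter: δ = d·√(n/2) = 0.48 × √(71/2) = 2.8599
Two-sided α = 0.025 → critical value z_{0.0125} = 2.241.
Power = Φ(δ − 2.241) + Φ(−δ − 2.241) = Φ(0.619) + Φ(-5.101) = 0.7319 + 0.0000 = 0.7319.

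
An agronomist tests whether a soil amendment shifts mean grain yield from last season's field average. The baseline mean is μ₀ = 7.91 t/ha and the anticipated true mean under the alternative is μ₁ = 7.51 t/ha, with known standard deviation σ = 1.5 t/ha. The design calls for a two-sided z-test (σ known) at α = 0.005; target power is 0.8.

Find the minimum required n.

Standardized effect: d = |μ₁ − μ₀| / σ = |7.51 − 7.91| / 1.5 = 0.2667
For power 0.8 need Φ(δ − z_{0.0025}) = 0.8, so δ = z_{0.0025} + z_{0.20} = 2.807 + 0.842 = 3.649.
(For δ > 0 the lower-tail rejection region contributes negligibly to power, so the one-term inversion is standard.)
δ = d·√n ⇒ n = (δ/d)² = (3.649 / 0.2667)² = 187.21.
Rounding up, n = 188.

n = 188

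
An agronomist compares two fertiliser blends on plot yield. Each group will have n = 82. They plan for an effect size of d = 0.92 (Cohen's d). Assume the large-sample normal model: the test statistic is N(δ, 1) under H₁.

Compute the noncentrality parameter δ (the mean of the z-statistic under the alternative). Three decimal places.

The noncentrality parameter scales effect size by the design's sample-size factor: δ = d·√(n/2) = 0.92 × √(82/2) = 5.8909

δ ≈ 5.891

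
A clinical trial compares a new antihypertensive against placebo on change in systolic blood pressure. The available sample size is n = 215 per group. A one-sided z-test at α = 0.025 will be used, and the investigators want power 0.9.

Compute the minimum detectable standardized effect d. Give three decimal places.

d ≈ 0.313

Required noncentrality: δ = z_{0.025} + z_{0.10} = 1.960 + 1.282 = 3.242.
δ = d·√(n/2) ⇒ d = δ/√(n/2) = 3.242/√(215/2) = 0.3126.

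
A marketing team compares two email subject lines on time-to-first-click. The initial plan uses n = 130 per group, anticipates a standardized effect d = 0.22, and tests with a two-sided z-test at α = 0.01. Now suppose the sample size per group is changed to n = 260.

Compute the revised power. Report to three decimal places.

With n = 260 per group: δ = d·√(n/2) = 0.22 × √(260/2) = 2.5084. Critical value z_{0.005} = 2.576.
Revised power = Φ(δ − 2.576) + Φ(−δ − 2.576) = Φ(-0.067) + Φ(-5.084) = 0.4731 + 0.0000 = 0.4731.

Power ≈ 0.473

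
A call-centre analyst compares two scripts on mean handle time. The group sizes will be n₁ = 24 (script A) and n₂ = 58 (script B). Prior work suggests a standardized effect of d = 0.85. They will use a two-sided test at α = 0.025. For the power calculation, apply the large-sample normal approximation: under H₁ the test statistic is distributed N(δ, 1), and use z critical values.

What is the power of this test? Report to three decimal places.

Power ≈ 0.896

Noncentrality parameter: δ = d / √(1/n₁ + 1/n₂) = 0.85 / √(1/24 + 1/58) = 3.5021
Two-sided α = 0.025 → critical value z_{0.0125} = 2.241.
Power = Φ(δ − 2.241) + Φ(−δ − 2.241) = Φ(1.261) + Φ(-5.744) = 0.8963 + 0.0000 = 0.8963.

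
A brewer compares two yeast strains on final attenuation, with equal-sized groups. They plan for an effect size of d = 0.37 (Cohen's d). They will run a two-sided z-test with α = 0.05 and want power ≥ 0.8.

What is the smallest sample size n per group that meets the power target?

n = 115 per group

For power 0.8 need Φ(δ − z_{0.025}) = 0.8, so δ = z_{0.025} + z_{0.20} = 1.960 + 0.842 = 2.802.
(For δ > 0 the lower-tail rejection region contributes negligibly to power, so the one-term inversion is standard.)
δ = d·√(n/2) ⇒ n = 2(δ/d)² = 2 × (2.802 / 0.37)² = 114.67.
Rounding up, n = 115 per group.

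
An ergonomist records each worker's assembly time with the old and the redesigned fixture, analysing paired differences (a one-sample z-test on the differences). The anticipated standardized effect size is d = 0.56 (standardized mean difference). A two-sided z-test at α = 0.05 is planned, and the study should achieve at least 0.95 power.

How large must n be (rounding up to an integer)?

For power 0.95 need Φ(δ − z_{0.025}) = 0.95, so δ = z_{0.025} + z_{0.05} = 1.960 + 1.645 = 3.605.
(The Φ(−δ − z_{α/2}) term is vanishingly small for δ > 0 and is dropped in the standard sample-size formula.)
δ = d·√n ⇒ n = (δ/d)² = (3.605 / 0.56)² = 41.44.
Rounding up, n = 42.

n = 42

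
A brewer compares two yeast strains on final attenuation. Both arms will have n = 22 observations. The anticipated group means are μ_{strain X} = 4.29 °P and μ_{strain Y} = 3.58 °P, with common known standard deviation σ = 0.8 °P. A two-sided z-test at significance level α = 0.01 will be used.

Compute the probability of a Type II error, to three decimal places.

Standardized effect: d = |μ_{strain X} − μ_{strain Y}| / σ = |4.29 − 3.58| / 0.8 = 0.8875
Noncentrality parameter: δ = d·√(n/2) = 0.8875 × √(22/2) = 2.9435
Critical value for a two-sided test at α = 0.01: z_{α/2} = 2.576.
Power = Φ(δ − 2.576) + Φ(−δ − 2.576) = Φ(0.368) + Φ(-5.519) = 0.6434 + 0.0000 = 0.6434.
Type II error: β = 1 − power = 1 − 0.6434 = 0.3566.

β ≈ 0.357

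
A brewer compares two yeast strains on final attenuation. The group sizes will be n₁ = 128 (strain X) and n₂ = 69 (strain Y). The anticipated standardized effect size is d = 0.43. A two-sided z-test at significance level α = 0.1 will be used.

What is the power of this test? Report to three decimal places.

Noncentrality parameter: δ = d / √(1/n₁ + 1/n₂) = 0.43 / √(1/128 + 1/69) = 2.8792
Critical value for a two-sided test at α = 0.1: z_{α/2} = 1.645.
Power = Φ(δ − 1.645) + Φ(−δ − 1.645) = Φ(1.234) + Φ(-4.524) = 0.8915 + 0.0000 = 0.8915.

Power ≈ 0.891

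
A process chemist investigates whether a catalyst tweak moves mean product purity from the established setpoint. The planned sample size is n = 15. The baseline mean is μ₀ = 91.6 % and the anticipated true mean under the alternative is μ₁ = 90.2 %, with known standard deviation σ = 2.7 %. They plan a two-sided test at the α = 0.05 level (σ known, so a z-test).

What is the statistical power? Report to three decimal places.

Power ≈ 0.519

Standardized effect: d = |μ₁ − μ₀| / σ = |90.2 − 91.6| / 2.7 = 0.5185
Noncentrality parameter: δ = d·√n = 0.5185 × √15 = 2.0082
Two-sided α = 0.05 → critical value z_{0.025} = 1.960.
Power = Φ(δ − 1.960) + Φ(−δ − 1.960) = Φ(0.048) + Φ(-3.968) = 0.5192 + 0.0000 = 0.5193.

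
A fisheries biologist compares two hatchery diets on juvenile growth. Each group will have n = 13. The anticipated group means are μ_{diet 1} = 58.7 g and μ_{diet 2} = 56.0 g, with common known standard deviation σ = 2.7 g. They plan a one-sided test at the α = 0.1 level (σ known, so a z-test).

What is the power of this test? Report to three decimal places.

Power ≈ 0.898

Standardized effect: d = |μ_{diet 1} − μ_{diet 2}| / σ = |58.7 − 56.0| / 2.7 = 1.0000
Noncentrality parameter: λ = d·√(n/2) = 1.0000 × √(13/2) = 2.5495
One-sided α = 0.1 → critical value z_{0.1} = 1.282.
Power = P(Z > 1.282 − λ) = Φ(1.268) = 0.8976.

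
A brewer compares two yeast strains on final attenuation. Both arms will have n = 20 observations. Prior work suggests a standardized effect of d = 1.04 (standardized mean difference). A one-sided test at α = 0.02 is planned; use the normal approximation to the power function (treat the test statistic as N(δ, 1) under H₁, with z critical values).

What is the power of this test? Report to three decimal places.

Noncentrality parameter: δ = d·√(n/2) = 1.04 × √(20/2) = 3.2888
One-sided α = 0.02 → critical value z_{0.02} = 2.054.
Power = P(Z > 2.054 − δ) = Φ(1.235) = 0.8916.

Power ≈ 0.892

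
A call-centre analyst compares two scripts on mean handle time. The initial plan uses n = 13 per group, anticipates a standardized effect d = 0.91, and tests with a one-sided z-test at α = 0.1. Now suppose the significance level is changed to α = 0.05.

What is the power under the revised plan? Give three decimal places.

δ = d·√(n/2) = 0.91 × √(13/2) = 2.3201 (unchanged). New critical value: z_{0.05} = 1.645.
Revised power = Φ(δ − 1.645) = Φ(0.675) = 0.7502.

Power ≈ 0.750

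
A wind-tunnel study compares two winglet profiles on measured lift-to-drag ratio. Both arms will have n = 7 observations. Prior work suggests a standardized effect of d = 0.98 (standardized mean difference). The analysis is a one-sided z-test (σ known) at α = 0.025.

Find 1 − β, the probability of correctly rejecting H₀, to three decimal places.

Noncentrality parameter: δ = d·√(n/2) = 0.98 × √(7/2) = 1.8334
Critical value for a one-sided test at α = 0.025: z_α = 1.960.
Power = P(Z > 1.960 − δ) = Φ(-0.127) = 0.4496.

Power ≈ 0.450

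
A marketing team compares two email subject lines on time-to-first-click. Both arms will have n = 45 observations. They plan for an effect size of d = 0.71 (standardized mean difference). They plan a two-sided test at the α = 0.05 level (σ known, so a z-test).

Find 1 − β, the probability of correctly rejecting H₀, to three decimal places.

Power ≈ 0.920

Noncentrality parameter: δ = d·√(n/2) = 0.71 × √(45/2) = 3.3678
Two-sided α = 0.05 → critical value z_{0.025} = 1.960.
Power = Φ(δ − 1.960) + Φ(−δ − 1.960) = Φ(1.408) + Φ(-5.328) = 0.9204 + 0.0000 = 0.9204.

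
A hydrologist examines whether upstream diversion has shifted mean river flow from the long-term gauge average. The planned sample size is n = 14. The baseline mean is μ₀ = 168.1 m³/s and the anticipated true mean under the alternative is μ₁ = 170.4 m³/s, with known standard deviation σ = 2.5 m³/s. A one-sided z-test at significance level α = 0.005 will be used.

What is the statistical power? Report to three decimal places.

Standardized effect: d = |μ₁ − μ₀| / σ = |170.4 − 168.1| / 2.5 = 0.9200
Noncentrality parameter: δ = d·√n = 0.9200 × √14 = 3.4423
Critical value for a one-sided test at α = 0.005: z_α = 2.576.
Power = Φ(δ − 2.576) = Φ(0.866) = 0.8069.

Power ≈ 0.807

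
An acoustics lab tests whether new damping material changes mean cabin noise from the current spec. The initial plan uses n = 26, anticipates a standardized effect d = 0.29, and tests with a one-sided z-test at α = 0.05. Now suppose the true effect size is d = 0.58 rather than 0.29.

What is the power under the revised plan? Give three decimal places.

Power ≈ 0.905

With d = 0.58: δ = d·√n = 0.58 × √26 = 2.9574. Critical value z_{0.05} = 1.645.
Revised power = P(Z > 1.645 − δ) = Φ(1.313) = 0.9053.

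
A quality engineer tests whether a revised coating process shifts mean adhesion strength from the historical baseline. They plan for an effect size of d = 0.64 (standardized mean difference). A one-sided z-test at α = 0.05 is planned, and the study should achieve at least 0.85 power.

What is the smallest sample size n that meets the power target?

n = 18

Set Φ(δ − 1.645) = 0.85; then δ − 1.645 = Φ⁻¹(0.85) = 1.036, giving δ = 2.681.
δ = d·√n ⇒ n = (δ/d)² = (2.681 / 0.64)² = 17.55.
Round up to the next whole unit.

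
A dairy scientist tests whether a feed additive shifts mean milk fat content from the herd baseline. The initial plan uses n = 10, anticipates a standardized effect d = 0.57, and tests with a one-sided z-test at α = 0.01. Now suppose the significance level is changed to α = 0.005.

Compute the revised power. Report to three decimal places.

Power ≈ 0.220

δ = d·√n = 0.57 × √10 = 1.8025 (unchanged). New critical value: z_{0.005} = 2.576.
Revised power = Φ(δ − 2.576) = Φ(-0.773) = 0.2197.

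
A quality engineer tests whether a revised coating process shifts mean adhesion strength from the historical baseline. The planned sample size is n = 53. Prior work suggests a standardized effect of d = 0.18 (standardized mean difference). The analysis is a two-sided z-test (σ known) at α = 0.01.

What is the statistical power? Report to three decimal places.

Noncentrality parameter: δ = d·√n = 0.18 × √53 = 1.3104
Critical value for a two-sided test at α = 0.01: z_{α/2} = 2.576.
Power = Φ(δ − 2.576) + Φ(−δ − 2.576) = Φ(-1.265) + Φ(-3.886) = 0.1029 + 0.0001 = 0.1029.

Power ≈ 0.103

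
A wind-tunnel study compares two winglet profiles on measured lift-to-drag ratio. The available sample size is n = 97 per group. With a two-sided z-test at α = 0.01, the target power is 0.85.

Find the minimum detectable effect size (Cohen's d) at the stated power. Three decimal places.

d ≈ 0.519

Required noncentrality: δ = z_{0.005} + z_{0.15} = 2.576 + 1.036 = 3.612.
(Lower-tail contribution to power is negligible for δ > 0.)
δ = d·√(n/2) ⇒ d = δ/√(n/2) = 3.612/√(97/2) = 0.5187.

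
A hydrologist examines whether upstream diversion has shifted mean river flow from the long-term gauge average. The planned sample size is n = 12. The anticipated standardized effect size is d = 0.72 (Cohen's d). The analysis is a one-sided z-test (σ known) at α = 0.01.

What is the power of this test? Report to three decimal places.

Noncentrality parameter: δ = d·√n = 0.72 × √12 = 2.4942
Critical value for a one-sided test at α = 0.01: z_α = 2.326.
Power = P(Z > 2.326 − δ) = Φ(0.168) = 0.5666.

Power ≈ 0.567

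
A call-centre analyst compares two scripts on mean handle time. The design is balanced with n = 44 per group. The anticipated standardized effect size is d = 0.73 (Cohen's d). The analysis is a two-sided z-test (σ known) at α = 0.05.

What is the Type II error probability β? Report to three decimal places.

β ≈ 0.072

Noncentrality parameter: δ = d·√(n/2) = 0.73 × √(44/2) = 3.4240
Two-sided α = 0.05 → critical value z_{0.025} = 1.960.
Power = Φ(δ − 1.960) + Φ(−δ − 1.960) = Φ(1.464) + Φ(-5.384) = 0.9284 + 0.0000 = 0.9284.
Type II error: β = 1 − power = 1 − 0.9284 = 0.0716.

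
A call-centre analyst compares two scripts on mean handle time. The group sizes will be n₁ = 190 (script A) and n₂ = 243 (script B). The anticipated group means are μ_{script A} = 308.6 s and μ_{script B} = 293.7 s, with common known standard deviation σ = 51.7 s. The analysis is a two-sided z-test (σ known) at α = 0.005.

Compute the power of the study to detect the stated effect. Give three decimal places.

Standardized effect: d = |μ_{script A} − μ_{script B}| / σ = |308.6 − 293.7| / 51.7 = 0.2882
Noncentrality parameter: δ = d / √(1/n₁ + 1/n₂) = 0.2882 / √(1/190 + 1/243) = 2.9760
Critical value for a two-sided test at α = 0.005: z_{α/2} = 2.807.
Power = Φ(δ − 2.807) + Φ(−δ − 2.807) = Φ(0.169) + Φ(-5.783) = 0.5671 + 0.0000 = 0.5671.

Power ≈ 0.567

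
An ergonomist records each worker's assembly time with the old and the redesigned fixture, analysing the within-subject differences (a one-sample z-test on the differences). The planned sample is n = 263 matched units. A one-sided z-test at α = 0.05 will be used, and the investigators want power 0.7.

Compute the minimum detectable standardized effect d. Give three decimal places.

d ≈ 0.134

Need Φ(δ − 1.645) = 0.7, so δ = 1.645 + 0.524 = 2.169.
δ = d·√n ⇒ d = δ/√n = 2.169/√263 = 0.1338.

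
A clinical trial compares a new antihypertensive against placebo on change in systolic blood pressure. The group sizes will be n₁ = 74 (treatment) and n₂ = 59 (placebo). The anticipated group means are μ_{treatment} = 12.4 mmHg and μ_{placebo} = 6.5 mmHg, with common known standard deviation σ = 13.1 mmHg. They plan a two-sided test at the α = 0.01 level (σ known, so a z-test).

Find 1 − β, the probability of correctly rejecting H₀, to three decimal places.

Standardized effect: d = |μ_{treatment} − μ_{placebo}| / σ = |12.4 − 6.5| / 13.1 = 0.4504
Noncentrality parameter: δ = d / √(1/n₁ + 1/n₂) = 0.4504 / √(1/74 + 1/59) = 2.5805
Two-sided α = 0.01 → critical value z_{0.005} = 2.576.
Power = Φ(δ − 2.576) + Φ(−δ − 2.576) = Φ(0.005) + Φ(-5.156) = 0.5018 + 0.0000 = 0.5018.

Power ≈ 0.502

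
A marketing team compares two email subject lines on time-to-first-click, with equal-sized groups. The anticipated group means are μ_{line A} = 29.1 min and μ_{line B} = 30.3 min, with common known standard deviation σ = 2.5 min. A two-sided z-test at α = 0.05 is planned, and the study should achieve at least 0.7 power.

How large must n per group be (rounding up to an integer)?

n = 54 per group

Standardized effect: d = |μ_{line A} − μ_{line B}| / σ = |29.1 − 30.3| / 2.5 = 0.4800
For power 0.7 need Φ(δ − z_{0.025}) = 0.7, so δ = z_{0.025} + z_{0.30} = 1.960 + 0.524 = 2.484.
(For δ > 0 the lower-tail rejection region contributes negligibly to power, so the one-term inversion is standard.)
δ = d·√(n/2) ⇒ n = 2(δ/d)² = 2 × (2.484 / 0.4800)² = 53.58.
Round up to the next whole unit.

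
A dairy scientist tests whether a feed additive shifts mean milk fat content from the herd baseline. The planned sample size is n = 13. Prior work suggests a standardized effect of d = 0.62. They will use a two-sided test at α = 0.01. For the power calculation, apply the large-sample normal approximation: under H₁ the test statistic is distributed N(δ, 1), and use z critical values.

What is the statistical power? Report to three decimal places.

Power ≈ 0.367

Noncentrality parameter: δ = d·√n = 0.62 × √13 = 2.2354
Critical value for a two-sided test at α = 0.01: z_{α/2} = 2.576.
Power = Φ(δ − 2.576) + Φ(−δ − 2.576) = Φ(-0.340) + Φ(-4.811) = 0.3668 + 0.0000 = 0.3668.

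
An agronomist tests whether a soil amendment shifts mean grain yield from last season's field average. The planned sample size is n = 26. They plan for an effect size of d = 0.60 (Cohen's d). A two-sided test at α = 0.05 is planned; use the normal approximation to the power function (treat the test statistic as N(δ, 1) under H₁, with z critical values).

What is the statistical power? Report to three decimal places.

Power ≈ 0.864

Noncentrality parameter: δ = d·√n = 0.60 × √26 = 3.0594
Two-sided α = 0.05 → critical value z_{0.025} = 1.960.
Power = Φ(δ − 1.960) + Φ(−δ − 1.960) = Φ(1.099) + Φ(-5.019) = 0.8642 + 0.0000 = 0.8642.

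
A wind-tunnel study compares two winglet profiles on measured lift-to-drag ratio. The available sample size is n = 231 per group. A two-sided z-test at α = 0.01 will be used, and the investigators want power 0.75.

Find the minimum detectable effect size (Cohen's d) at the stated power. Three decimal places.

d ≈ 0.302

Required noncentrality: δ = z_{0.005} + z_{0.25} = 2.576 + 0.674 = 3.250.
(Lower-tail contribution to power is negligible for δ > 0.)
δ = d·√(n/2) ⇒ d = δ/√(n/2) = 3.250/√(231/2) = 0.3024.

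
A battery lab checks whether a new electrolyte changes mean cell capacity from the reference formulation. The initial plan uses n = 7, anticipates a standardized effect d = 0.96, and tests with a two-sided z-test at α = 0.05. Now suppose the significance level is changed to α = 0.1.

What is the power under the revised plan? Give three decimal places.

δ = d·√n = 0.96 × √7 = 2.5399 (unchanged). New critical value: z_{0.05} = 1.645.
Revised power = Φ(δ − 1.645) + Φ(−δ − 1.645) = Φ(0.895) + Φ(-4.185) = 0.8146 + 0.0000 = 0.8146.

Power ≈ 0.815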